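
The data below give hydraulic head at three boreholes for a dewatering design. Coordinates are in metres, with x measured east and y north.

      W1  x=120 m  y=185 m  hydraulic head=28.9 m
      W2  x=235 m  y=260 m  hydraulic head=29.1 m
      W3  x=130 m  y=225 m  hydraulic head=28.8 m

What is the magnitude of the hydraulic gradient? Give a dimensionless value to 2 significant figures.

0.0053

Differences from W1: to W2 (Δx, Δy, Δh) = (115, 75, +0.2); to W3 = (10, 40, -0.1).
Solve a·Δx + b·Δy = Δh: det = 115·40 − 10·75 = 3850.
∂h/∂x = [(+0.2)·40 − (-0.1)·75] / 3850 = +0.004026
∂h/∂y = [115·(-0.1) − 10·(+0.2)] / 3850 = -0.003506
|∇h| = √(0.004026² + -0.003506²) = 0.005339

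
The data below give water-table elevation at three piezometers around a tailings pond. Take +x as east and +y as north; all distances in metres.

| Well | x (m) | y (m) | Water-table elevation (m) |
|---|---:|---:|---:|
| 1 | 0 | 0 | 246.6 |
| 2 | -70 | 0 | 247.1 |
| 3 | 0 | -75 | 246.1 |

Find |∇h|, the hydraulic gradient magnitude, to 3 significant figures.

0.00977

∂h/∂x = (247.1 − 246.6) / (-70 − 0) = -0.007143
∂h/∂y = (246.1 − 246.6) / (-75 − 0) = +0.006667
|∇h| = √(-0.007143² + 0.006667²) = 0.009771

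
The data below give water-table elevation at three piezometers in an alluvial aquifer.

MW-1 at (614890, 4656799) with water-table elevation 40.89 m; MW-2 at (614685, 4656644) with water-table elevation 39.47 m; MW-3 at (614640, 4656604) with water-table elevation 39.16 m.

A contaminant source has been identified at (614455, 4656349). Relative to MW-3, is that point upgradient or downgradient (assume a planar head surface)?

downgradient

With h = a·x + b·y + c and MW-1 as origin, the differences give:
  (-205)·a + (-155)·b = -1.42
  (-250)·a + (-195)·b = -1.73
Eliminate b (×(-195) and ×(-155), subtract): 1225·a = 8.750 → a = ∂h/∂x = +0.007143
Back-substitute: b = ∂h/∂y = -0.0002857.
Head at (614455, 4656349) = 40.89 + (+0.007143)·(-435) + (-0.0002857)·(-450) = 37.91 m.
That is lower than the 39.16 m at MW-3, so the point is downgradient.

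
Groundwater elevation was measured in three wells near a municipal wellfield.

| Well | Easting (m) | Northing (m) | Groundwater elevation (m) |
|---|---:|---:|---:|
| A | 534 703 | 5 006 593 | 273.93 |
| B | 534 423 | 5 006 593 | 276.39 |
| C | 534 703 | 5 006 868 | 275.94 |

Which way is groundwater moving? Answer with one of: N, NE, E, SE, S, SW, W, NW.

∂h/∂x = (276.39 − 273.93) / (534423 − 534703) = -0.008786
∂h/∂y = (275.94 − 273.93) / (5006868 − 5006593) = +0.007309
Flow = −∇h = (+0.008786 east, -0.007309 north), which points southeast.

SE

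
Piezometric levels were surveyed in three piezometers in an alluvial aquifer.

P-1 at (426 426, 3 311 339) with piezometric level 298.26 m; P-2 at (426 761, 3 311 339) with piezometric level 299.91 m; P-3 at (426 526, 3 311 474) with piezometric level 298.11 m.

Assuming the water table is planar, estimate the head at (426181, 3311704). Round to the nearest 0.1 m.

295.3 m

Three-point gradient (reference P-1): Δ to P-2 = (335, 0, +1.65), Δ to P-3 = (100, 135, -0.15).
∂h/∂x = +0.004925, ∂h/∂y = -0.004760 (det = 45225).
h(426181, 3311704) = 298.26 + (+0.004925)·(-245) + (-0.004760)·(365) = 298.26 -1.207 -1.737 = 295.316 m.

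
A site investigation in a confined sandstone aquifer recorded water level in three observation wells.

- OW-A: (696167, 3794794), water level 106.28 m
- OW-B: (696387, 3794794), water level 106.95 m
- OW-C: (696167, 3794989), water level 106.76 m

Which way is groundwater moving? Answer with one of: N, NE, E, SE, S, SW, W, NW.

∂h/∂x = (106.95 − 106.28) / (696387 − 696167) = +0.003045
∂h/∂y = (106.76 − 106.28) / (3794989 − 3794794) = +0.002462
Flow = −∇h = (-0.003045 east, -0.002462 north), which points southwest.

SW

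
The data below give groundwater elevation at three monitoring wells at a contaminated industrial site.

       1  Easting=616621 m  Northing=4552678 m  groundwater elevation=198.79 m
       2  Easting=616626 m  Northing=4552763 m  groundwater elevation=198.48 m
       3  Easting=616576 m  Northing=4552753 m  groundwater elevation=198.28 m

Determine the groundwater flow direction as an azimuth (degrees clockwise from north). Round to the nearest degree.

309°

Taking 1 as reference: 2−1 = (5, 85, -0.31); 3−1 = (-45, 75, -0.51).
Solve a·Δx + b·Δy = Δh: det = 5·75 − (-45)·85 = 4200.
∂h/∂x = [(-0.31)·75 − (-0.51)·85] / 4200 = +0.004786
∂h/∂y = [5·(-0.51) − (-45)·(-0.31)] / 4200 = -0.003929
Flow direction (−∇h) has components (-0.004786 E, +0.003929 N).
Azimuth = atan2(E, N) = atan2(-0.004786, +0.003929) = 309.4° ≈ 309°.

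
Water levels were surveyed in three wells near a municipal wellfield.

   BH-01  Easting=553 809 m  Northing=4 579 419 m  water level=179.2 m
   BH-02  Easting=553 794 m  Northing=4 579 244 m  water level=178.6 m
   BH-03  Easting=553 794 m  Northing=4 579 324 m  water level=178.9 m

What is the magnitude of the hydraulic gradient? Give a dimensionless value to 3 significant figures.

0.00530

Differences from BH-01: to BH-02 (Δx, Δy, Δh) = (-15, -175, -0.6); to BH-03 = (-15, -95, -0.3).
Determinant of the coordinate differences = (-15)·(-95) − (-15)·(-175) = -1200.
∂h/∂x = [(-0.6)·(-95) − (-0.3)·(-175)] / -1200 = -0.003750
∂h/∂y = [(-15)·(-0.3) − (-15)·(-0.6)] / -1200 = +0.003750
|∇h| = √(-0.003750² + 0.003750²) = 0.005303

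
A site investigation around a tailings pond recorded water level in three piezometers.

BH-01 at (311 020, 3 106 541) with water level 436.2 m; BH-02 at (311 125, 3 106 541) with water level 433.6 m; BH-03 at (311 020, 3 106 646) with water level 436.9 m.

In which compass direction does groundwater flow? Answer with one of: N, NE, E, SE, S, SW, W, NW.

∂h/∂x = (433.6 − 436.2) / (311125 − 311020) = -0.02476
∂h/∂y = (436.9 − 436.2) / (3106646 − 3106541) = +0.006667
Flow = −∇h = (+0.02476 east, -0.006667 north), which points east.

E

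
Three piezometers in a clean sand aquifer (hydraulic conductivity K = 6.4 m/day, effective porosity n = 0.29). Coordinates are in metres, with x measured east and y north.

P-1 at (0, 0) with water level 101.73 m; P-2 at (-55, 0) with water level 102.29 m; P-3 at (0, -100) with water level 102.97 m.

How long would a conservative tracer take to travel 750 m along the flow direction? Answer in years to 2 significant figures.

∂h/∂x = (102.29 − 101.73) / (-55 − 0) = -0.01018
∂h/∂y = (102.97 − 101.73) / (-100 − 0) = -0.01240
|∇h| = √(-0.01018² + -0.01240²) = 0.01604
Seepage velocity v = K·i/n = 6.4 × 0.01604 / 0.29 = 0.354 m/day.
t = 750 / 0.354 = 2119 days = 5.8 years.

5.8 years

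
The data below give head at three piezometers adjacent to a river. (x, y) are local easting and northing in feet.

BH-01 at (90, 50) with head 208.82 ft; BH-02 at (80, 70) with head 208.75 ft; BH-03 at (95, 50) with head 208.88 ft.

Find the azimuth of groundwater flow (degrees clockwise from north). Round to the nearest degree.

Taking BH-01 as reference: BH-02−BH-01 = (-10, 20, -0.07); BH-03−BH-01 = (5, 0, +0.06).
Solve a·Δx + b·Δy = Δh: det = (-10)·0 − 5·20 = -100.
∂h/∂x = [(-0.07)·0 − (+0.06)·20] / -100 = +0.01200
∂h/∂y = [(-10)·(+0.06) − 5·(-0.07)] / -100 = +0.002500
Flow direction (−∇h) has components (-0.01200 E, -0.002500 N).
Azimuth = atan2(E, N) = atan2(-0.01200, -0.002500) = 258.2° ≈ 258°.

258°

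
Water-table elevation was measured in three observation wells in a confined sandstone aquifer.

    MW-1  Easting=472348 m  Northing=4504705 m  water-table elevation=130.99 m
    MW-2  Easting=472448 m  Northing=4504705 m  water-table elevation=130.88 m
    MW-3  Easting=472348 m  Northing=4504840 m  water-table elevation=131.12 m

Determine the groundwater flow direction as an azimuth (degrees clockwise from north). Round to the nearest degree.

∂h/∂x = (130.88 − 130.99) / (472448 − 472348) = -0.001100
∂h/∂y = (131.12 − 130.99) / (4504840 − 4504705) = +0.0009630
Flow direction (−∇h) has components (+0.001100 E, -0.0009630 N).
Azimuth = atan2(E, N) = atan2(+0.001100, -0.0009630) = 131.2° ≈ 131°.

131°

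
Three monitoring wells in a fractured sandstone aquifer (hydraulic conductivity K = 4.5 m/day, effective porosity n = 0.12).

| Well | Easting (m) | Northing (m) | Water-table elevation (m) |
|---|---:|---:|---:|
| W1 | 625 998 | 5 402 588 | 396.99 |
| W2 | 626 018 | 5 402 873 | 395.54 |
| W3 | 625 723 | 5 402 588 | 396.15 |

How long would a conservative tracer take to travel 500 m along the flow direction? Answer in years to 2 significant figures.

With h = a·x + b·y + c and W1 as origin, the differences give:
  20·a + 285·b = -1.45
  (-275)·a + 0·b = -0.84
Eliminate b (×0 and ×285, subtract): 78375·a = 239.400 → a = ∂h/∂x = +0.003055
Back-substitute: b = ∂h/∂y = -0.005302.
|∇h| = √(0.003055² + -0.005302²) = 0.006119
Seepage velocity v = K·i/n = 4.5 × 0.006119 / 0.12 = 0.2295 m/day.
t = 500 / 0.2295 = 2179 days = 5.97 years.

6.0 years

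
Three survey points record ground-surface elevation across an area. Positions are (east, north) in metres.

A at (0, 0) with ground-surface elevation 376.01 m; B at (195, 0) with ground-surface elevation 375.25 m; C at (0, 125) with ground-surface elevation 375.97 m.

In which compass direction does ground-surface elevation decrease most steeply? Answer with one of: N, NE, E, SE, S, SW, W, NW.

∂z/∂x = (375.25 − 376.01) / (195 − 0) = -0.003897
∂z/∂y = (375.97 − 376.01) / (125 − 0) = -0.0003200
Steepest decrease is along −∇f = (+0.003897 E, +0.0003200 N) → east.

E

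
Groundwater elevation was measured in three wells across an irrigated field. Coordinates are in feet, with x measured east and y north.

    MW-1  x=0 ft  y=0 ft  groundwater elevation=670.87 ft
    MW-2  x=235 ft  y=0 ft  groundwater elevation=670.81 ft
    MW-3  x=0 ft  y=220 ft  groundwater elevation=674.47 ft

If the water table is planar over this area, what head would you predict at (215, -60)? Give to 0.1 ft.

669.8 ft

∂h/∂x = (670.81 − 670.87) / (235 − 0) = -0.0002553
∂h/∂y = (674.47 − 670.87) / (220 − 0) = +0.01636
h(215, -60) = 670.87 + (-0.0002553)·(215) + (+0.01636)·(-60) = 670.87 -0.055 -0.982 = 669.833 ft.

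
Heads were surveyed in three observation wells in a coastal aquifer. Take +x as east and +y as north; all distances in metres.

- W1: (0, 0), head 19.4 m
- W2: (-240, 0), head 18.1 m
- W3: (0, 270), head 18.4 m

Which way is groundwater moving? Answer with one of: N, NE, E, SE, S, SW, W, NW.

NW

∂h/∂x = (18.1 − 19.4) / (-240 − 0) = +0.005417
∂h/∂y = (18.4 − 19.4) / (270 − 0) = -0.003704
Flow = −∇h = (-0.005417 east, +0.003704 north), which points northwest.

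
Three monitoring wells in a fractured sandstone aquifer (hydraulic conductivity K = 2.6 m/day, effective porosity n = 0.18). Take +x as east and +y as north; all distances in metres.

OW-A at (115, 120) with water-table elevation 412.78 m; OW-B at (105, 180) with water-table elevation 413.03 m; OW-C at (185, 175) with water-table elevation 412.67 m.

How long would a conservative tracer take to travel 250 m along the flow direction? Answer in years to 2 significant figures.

Taking OW-A as reference: OW-B−OW-A = (-10, 60, +0.25); OW-C−OW-A = (70, 55, -0.11).
Solve a·Δx + b·Δy = Δh: det = (-10)·55 − 70·60 = -4750.
∂h/∂x = [(+0.25)·55 − (-0.11)·60] / -4750 = -0.004284
∂h/∂y = [(-10)·(-0.11) − 70·(+0.25)] / -4750 = +0.003453
|∇h| = √(-0.004284² + 0.003453²) = 0.005502
Seepage velocity v = K·i/n = 2.6 × 0.005502 / 0.18 = 0.07947 m/day.
t = 250 / 0.07947 = 3146 days = 8.61 years.

8.6 years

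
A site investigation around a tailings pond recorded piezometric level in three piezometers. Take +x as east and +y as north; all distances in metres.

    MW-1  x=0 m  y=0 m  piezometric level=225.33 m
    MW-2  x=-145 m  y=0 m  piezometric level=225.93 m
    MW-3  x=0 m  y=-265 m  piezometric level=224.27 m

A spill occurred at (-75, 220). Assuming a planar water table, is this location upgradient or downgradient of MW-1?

∂h/∂x = (225.93 − 225.33) / (-145 − 0) = -0.004138
∂h/∂y = (224.27 − 225.33) / (-265 − 0) = +0.004000
Head at (-75, 220) = 225.33 + (-0.004138)·(-75) + (+0.004000)·(220) = 226.52 m.
That is higher than the 225.33 m at MW-1, so the point is upgradient.

upgradient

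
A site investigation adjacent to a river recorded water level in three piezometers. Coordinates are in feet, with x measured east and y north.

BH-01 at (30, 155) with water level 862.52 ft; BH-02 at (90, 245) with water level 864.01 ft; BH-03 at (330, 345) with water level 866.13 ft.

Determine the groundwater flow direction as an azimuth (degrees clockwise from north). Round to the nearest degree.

Differences from BH-01: to BH-02 (Δx, Δy, Δh) = (60, 90, +1.49); to BH-03 = (300, 190, +3.61).
Determinant of the coordinate differences = 60·190 − 300·90 = -15600.
∂h/∂x = [(+1.49)·190 − (+3.61)·90] / -15600 = +0.002679
∂h/∂y = [60·(+3.61) − 300·(+1.49)] / -15600 = +0.01477
Flow direction (−∇h) has components (-0.002679 E, -0.01477 N).
Azimuth = atan2(E, N) = atan2(-0.002679, -0.01477) = 190.3° ≈ 190°.

190°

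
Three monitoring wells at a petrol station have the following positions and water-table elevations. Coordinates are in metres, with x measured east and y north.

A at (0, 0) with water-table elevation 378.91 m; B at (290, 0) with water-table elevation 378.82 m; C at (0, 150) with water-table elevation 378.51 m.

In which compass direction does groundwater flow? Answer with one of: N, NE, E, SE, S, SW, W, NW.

∂h/∂x = (378.82 − 378.91) / (290 − 0) = -0.0003103
∂h/∂y = (378.51 − 378.91) / (150 − 0) = -0.002667
Flow = −∇h = (+0.0003103 east, +0.002667 north), which points north.

N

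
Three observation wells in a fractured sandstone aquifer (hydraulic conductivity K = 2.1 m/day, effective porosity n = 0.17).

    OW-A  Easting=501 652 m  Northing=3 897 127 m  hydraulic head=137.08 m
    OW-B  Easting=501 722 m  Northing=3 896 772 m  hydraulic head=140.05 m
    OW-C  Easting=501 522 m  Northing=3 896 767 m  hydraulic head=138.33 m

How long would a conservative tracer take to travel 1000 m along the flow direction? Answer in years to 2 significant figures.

With h = a·x + b·y + c and OW-A as origin, the differences give:
  70·a + (-355)·b = +2.97
  (-130)·a + (-360)·b = +1.25
Eliminate b (×(-360) and ×(-355), subtract): -71350·a = -625.450 → a = ∂h/∂x = +0.008766
Back-substitute: b = ∂h/∂y = -0.006638.
|∇h| = √(0.008766² + -0.006638²) = 0.011
Seepage velocity v = K·i/n = 2.1 × 0.011 / 0.17 = 0.1359 m/day.
t = 1000 / 0.1359 = 7358 days = 20.1 years.

20 years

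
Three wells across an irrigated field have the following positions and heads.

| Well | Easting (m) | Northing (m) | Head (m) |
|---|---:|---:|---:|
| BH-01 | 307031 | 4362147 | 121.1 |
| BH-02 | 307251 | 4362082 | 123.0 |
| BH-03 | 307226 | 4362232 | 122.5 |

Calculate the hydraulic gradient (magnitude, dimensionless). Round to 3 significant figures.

With h = a·x + b·y + c and BH-01 as origin, the differences give:
  220·a + (-65)·b = +1.9
  195·a + 85·b = +1.4
Eliminate b (×85 and ×(-65), subtract): 31375·a = 252.50 → a = ∂h/∂x = +0.008048
Back-substitute: b = ∂h/∂y = -0.001992.
|∇h| = √(0.008048² + -0.001992²) = 0.008291

0.00829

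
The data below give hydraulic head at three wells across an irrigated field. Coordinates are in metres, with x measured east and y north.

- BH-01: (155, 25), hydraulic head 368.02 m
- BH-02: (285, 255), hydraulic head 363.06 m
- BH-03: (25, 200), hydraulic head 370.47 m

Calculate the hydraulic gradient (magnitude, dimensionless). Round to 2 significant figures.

Three-point gradient (reference BH-01): Δ to BH-02 = (130, 230, -4.96), Δ to BH-03 = (-130, 175, +2.45).
∂h/∂x = -0.02719, ∂h/∂y = -0.006198 (det = 52650).
|∇h| = √(-0.02719² + -0.006198²) = 0.02789

0.028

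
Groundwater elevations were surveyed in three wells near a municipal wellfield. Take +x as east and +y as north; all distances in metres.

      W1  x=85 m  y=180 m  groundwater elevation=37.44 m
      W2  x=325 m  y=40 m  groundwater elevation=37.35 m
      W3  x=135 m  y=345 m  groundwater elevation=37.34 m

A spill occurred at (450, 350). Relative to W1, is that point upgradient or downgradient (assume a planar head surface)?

downgradient

Taking W1 as reference: W2−W1 = (240, -140, -0.09); W3−W1 = (50, 165, -0.10).
Determinant of the coordinate differences = 240·165 − 50·(-140) = 46600.
∂h/∂x = [(-0.09)·165 − (-0.10)·(-140)] / 46600 = -0.0006191
∂h/∂y = [240·(-0.10) − 50·(-0.09)] / 46600 = -0.0004185
Head at (450, 350) = 37.44 + (-0.0006191)·(365) + (-0.0004185)·(170) = 37.14 m.
That is lower than the 37.44 m at W1, so the point is downgradient.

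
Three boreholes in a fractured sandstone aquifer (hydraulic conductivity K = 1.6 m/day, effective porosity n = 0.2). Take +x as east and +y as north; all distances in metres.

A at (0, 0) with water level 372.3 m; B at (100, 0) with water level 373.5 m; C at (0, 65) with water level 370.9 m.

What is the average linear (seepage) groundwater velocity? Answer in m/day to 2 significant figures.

0.20 m/day

∂h/∂x = (373.5 − 372.3) / (100 − 0) = +0.01200
∂h/∂y = (370.9 − 372.3) / (65 − 0) = -0.02154
|∇h| = √(0.01200² + -0.02154²) = 0.02466
Seepage velocity v = K·i/n = 1.6 × 0.02466 / 0.2 = 0.1973 m/day.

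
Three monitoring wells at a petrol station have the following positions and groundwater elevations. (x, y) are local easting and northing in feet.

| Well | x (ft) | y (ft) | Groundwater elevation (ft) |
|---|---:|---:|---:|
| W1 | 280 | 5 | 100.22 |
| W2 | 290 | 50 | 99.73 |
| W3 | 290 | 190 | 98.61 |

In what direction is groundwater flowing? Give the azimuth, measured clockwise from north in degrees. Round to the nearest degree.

With h = a·x + b·y + c and W1 as origin, the differences give:
  10·a + 45·b = -0.49
  10·a + 185·b = -1.61
Eliminate b (×185 and ×45, subtract): 1400·a = -18.200 → a = ∂h/∂x = -0.01300
Back-substitute: b = ∂h/∂y = -0.008000.
Flow direction (−∇h) has components (+0.01300 E, +0.008000 N).
Azimuth = atan2(E, N) = atan2(+0.01300, +0.008000) = 58.4° ≈ 058°.

058°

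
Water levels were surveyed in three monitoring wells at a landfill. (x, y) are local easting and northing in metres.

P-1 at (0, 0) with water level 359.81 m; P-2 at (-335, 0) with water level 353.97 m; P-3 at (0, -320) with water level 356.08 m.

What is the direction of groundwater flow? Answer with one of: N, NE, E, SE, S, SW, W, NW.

SW

∂h/∂x = (353.97 − 359.81) / (-335 − 0) = +0.01743
∂h/∂y = (356.08 − 359.81) / (-320 − 0) = +0.01166
Flow = −∇h = (-0.01743 east, -0.01166 north), which points southwest.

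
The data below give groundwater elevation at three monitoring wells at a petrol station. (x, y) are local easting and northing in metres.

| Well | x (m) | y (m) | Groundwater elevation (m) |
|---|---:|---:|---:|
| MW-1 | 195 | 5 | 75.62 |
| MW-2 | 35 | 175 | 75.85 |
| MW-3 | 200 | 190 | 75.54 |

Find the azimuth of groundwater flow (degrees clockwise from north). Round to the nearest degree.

078°

Differences from MW-1: to MW-2 (Δx, Δy, Δh) = (-160, 170, +0.23); to MW-3 = (5, 185, -0.08).
Solve a·Δx + b·Δy = Δh: det = (-160)·185 − 5·170 = -30450.
∂h/∂x = [(+0.23)·185 − (-0.08)·170] / -30450 = -0.001844
∂h/∂y = [(-160)·(-0.08) − 5·(+0.23)] / -30450 = -0.0003826
Flow direction (−∇h) has components (+0.001844 E, +0.0003826 N).
Azimuth = atan2(E, N) = atan2(+0.001844, +0.0003826) = 78.3° ≈ 078°.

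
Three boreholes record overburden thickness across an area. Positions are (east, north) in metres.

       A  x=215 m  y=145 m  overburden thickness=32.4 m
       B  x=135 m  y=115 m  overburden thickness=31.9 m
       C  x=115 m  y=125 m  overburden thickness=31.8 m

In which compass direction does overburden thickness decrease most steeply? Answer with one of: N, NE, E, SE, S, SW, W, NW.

W

Differences from A: to B (Δx, Δy, Δh) = (-80, -30, -0.5); to C = (-100, -20, -0.6).
Solve a·Δx + b·Δy = Δd: det = (-80)·(-20) − (-100)·(-30) = -1400.
∂d/∂x = [(-0.5)·(-20) − (-0.6)·(-30)] / -1400 = +0.005714
∂d/∂y = [(-80)·(-0.6) − (-100)·(-0.5)] / -1400 = +0.001429
Steepest decrease is along −∇f = (-0.005714 E, -0.001429 N) → west.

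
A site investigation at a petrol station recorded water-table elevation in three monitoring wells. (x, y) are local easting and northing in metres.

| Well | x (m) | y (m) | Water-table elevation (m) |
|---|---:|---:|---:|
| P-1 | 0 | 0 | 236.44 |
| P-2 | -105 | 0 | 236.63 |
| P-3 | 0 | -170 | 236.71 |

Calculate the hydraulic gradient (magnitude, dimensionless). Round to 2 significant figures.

∂h/∂x = (236.63 − 236.44) / (-105 − 0) = -0.001810
∂h/∂y = (236.71 − 236.44) / (-170 − 0) = -0.001588
|∇h| = √(-0.001810² + -0.001588²) = 0.002408

0.0024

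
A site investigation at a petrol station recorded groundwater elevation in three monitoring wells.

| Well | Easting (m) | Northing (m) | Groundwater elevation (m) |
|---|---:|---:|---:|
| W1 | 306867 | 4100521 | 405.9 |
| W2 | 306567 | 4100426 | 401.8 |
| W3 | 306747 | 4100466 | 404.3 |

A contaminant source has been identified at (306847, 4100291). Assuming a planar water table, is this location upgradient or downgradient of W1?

With h = a·x + b·y + c and W1 as origin, the differences give:
  (-300)·a + (-95)·b = -4.1
  (-120)·a + (-55)·b = -1.6
Eliminate b (×(-55) and ×(-95), subtract): 5100·a = 73.50 → a = ∂h/∂x = +0.01441
Back-substitute: b = ∂h/∂y = -0.002353.
Head at (306847, 4100291) = 405.9 + (+0.01441)·(-20) + (-0.002353)·(-230) = 406.15 m.
That is higher than the 405.9 m at W1, so the point is upgradient.

upgradient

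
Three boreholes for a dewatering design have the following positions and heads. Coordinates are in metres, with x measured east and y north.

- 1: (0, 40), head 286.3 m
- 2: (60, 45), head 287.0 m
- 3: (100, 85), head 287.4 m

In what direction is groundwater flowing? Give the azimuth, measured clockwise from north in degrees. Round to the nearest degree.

279°

With h = a·x + b·y + c and 1 as origin, the differences give:
  60·a + 5·b = +0.7
  100·a + 45·b = +1.1
Eliminate b (×45 and ×5, subtract): 2200·a = 26.00 → a = ∂h/∂x = +0.01182
Back-substitute: b = ∂h/∂y = -0.001818.
Flow direction (−∇h) has components (-0.01182 E, +0.001818 N).
Azimuth = atan2(E, N) = atan2(-0.01182, +0.001818) = 278.7° ≈ 279°.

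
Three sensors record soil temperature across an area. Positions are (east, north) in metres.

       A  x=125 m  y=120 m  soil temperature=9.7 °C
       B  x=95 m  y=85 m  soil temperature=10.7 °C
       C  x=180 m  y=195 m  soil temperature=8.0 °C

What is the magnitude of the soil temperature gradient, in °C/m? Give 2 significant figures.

0.049 °C/m

Differences from A: to B (Δx, Δy, Δh) = (-30, -35, +1.0); to C = (55, 75, -1.7).
Determinant of the coordinate differences = (-30)·75 − 55·(-35) = -325.
∂T/∂x = [(+1.0)·75 − (-1.7)·(-35)] / -325 = -0.04769
∂T/∂y = [(-30)·(-1.7) − 55·(+1.0)] / -325 = +0.01231
|∇f| = √(-0.04769² + 0.01231²) = 0.04925 °C/m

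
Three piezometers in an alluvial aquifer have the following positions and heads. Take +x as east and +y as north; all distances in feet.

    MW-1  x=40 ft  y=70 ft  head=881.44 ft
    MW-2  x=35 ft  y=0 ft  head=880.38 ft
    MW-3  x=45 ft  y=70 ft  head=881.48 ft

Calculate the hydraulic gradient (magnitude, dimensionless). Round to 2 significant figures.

Taking MW-1 as reference: MW-2−MW-1 = (-5, -70, -1.06); MW-3−MW-1 = (5, 0, +0.04).
Determinant of the coordinate differences = (-5)·0 − 5·(-70) = 350.
∂h/∂x = [(-1.06)·0 − (+0.04)·(-70)] / 350 = +0.008000
∂h/∂y = [(-5)·(+0.04) − 5·(-1.06)] / 350 = +0.01457
|∇h| = √(0.008000² + 0.01457²) = 0.01662

0.017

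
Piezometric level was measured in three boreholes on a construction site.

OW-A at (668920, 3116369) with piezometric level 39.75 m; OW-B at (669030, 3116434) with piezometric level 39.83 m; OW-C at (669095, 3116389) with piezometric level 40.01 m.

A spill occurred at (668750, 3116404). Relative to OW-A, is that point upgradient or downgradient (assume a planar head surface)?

downgradient

With h = a·x + b·y + c and OW-A as origin, the differences give:
  110·a + 65·b = +0.08
  175·a + 20·b = +0.26
Eliminate b (×20 and ×65, subtract): -9175·a = -15.300 → a = ∂h/∂x = +0.001668
Back-substitute: b = ∂h/∂y = -0.001591.
Head at (668750, 3116404) = 39.75 + (+0.001668)·(-170) + (-0.001591)·(35) = 39.41 m.
That is lower than the 39.75 m at OW-A, so the point is downgradient.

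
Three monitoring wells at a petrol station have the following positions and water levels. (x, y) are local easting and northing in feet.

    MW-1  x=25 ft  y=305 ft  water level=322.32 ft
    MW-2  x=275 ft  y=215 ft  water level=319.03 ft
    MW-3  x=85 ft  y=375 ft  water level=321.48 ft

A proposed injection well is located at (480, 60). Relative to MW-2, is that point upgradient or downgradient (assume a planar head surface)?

With h = a·x + b·y + c and MW-1 as origin, the differences give:
  250·a + (-90)·b = -3.29
  60·a + 70·b = -0.84
Eliminate b (×70 and ×(-90), subtract): 22900·a = -305.900 → a = ∂h/∂x = -0.01336
Back-substitute: b = ∂h/∂y = -0.0005502.
Head at (480, 60) = 322.32 + (-0.01336)·(455) + (-0.0005502)·(-245) = 316.38 ft.
That is lower than the 319.03 ft at MW-2, so the point is downgradient.

downgradient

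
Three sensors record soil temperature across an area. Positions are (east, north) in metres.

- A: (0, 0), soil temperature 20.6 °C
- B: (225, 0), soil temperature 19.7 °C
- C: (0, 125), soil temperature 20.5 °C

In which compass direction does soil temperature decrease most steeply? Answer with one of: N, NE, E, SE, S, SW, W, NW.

∂T/∂x = (19.7 − 20.6) / (225 − 0) = -0.004000
∂T/∂y = (20.5 − 20.6) / (125 − 0) = -0.0008000
Steepest decrease is along −∇f = (+0.004000 E, +0.0008000 N) → east.

E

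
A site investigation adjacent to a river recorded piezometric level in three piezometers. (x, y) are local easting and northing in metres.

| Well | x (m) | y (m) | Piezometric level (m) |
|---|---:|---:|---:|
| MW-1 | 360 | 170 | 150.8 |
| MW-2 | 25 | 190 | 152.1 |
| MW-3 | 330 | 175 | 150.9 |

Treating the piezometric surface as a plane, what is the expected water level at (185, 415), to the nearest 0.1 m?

Differences from MW-1: to MW-2 (Δx, Δy, Δh) = (-335, 20, +1.3); to MW-3 = (-30, 5, +0.1).
Determinant of the coordinate differences = (-335)·5 − (-30)·20 = -1075.
∂h/∂x = [(+1.3)·5 − (+0.1)·20] / -1075 = -0.004186
∂h/∂y = [(-335)·(+0.1) − (-30)·(+1.3)] / -1075 = -0.005116
h(185, 415) = 150.8 + (-0.004186)·(-175) + (-0.005116)·(245) = 150.8 +0.733 -1.253 = 150.279 m.

150.3 m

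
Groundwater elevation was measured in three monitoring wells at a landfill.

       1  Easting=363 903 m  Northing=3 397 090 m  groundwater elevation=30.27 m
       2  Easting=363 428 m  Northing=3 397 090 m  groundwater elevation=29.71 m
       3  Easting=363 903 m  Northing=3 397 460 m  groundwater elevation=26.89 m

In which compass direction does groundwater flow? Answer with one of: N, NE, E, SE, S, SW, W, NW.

N

∂h/∂x = (29.71 − 30.27) / (363428 − 363903) = +0.001179
∂h/∂y = (26.89 − 30.27) / (3397460 − 3397090) = -0.009135
Flow = −∇h = (-0.001179 east, +0.009135 north), which points north.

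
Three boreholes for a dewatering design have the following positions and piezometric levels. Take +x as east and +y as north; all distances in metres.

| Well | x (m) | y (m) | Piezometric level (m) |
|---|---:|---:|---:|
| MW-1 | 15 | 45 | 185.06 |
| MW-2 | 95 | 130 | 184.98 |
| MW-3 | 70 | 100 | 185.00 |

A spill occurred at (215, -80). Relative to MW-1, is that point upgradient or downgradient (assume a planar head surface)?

Taking MW-1 as reference: MW-2−MW-1 = (80, 85, -0.08); MW-3−MW-1 = (55, 55, -0.06).
Solve a·Δx + b·Δy = Δh: det = 80·55 − 55·85 = -275.
∂h/∂x = [(-0.08)·55 − (-0.06)·85] / -275 = -0.002545
∂h/∂y = [80·(-0.06) − 55·(-0.08)] / -275 = +0.001455
Head at (215, -80) = 185.06 + (-0.002545)·(200) + (+0.001455)·(-125) = 184.37 m.
That is lower than the 185.06 m at MW-1, so the point is downgradient.

downgradient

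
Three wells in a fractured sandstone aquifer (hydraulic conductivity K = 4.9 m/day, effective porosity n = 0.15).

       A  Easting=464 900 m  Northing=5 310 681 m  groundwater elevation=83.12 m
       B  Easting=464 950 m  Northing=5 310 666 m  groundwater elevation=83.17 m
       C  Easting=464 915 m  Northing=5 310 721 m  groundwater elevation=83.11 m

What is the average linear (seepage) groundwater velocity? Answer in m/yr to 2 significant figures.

12 m/yr

Differences from A: to B (Δx, Δy, Δh) = (50, -15, +0.05); to C = (15, 40, -0.01).
Solve a·Δx + b·Δy = Δh: det = 50·40 − 15·(-15) = 2225.
∂h/∂x = [(+0.05)·40 − (-0.01)·(-15)] / 2225 = +0.0008315
∂h/∂y = [50·(-0.01) − 15·(+0.05)] / 2225 = -0.0005618
|∇h| = √(0.0008315² + -0.0005618²) = 0.001003
Seepage velocity v = K·i/n = 4.9 × 0.001003 / 0.15 = 0.03276 m/day = 11.97 m/yr.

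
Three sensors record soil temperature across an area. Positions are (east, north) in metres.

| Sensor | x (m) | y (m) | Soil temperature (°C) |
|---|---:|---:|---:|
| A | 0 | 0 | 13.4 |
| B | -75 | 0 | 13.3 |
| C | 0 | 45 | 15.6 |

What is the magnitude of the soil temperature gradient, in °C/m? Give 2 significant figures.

∂T/∂x = (13.3 − 13.4) / (-75 − 0) = +0.001333
∂T/∂y = (15.6 − 13.4) / (45 − 0) = +0.04889
|∇f| = √(0.001333² + 0.04889²) = 0.04891 °C/m

0.049 °C/m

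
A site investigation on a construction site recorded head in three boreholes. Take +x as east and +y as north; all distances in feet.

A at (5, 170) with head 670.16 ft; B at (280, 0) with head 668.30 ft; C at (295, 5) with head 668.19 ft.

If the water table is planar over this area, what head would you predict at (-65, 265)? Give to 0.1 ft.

670.6 ft

Three-point gradient (reference A): Δ to B = (275, -170, -1.86), Δ to C = (290, -165, -1.97).
∂h/∂x = -0.007134, ∂h/∂y = -0.0005987 (det = 3925).
h(-65, 265) = 670.16 + (-0.007134)·(-70) + (-0.0005987)·(95) = 670.16 +0.499 -0.057 = 670.602 ft.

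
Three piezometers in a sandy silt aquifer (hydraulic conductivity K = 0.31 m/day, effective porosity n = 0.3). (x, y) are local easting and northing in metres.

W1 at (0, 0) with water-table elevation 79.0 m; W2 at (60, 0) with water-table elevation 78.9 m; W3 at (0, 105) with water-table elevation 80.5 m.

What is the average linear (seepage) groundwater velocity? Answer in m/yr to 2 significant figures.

∂h/∂x = (78.9 − 79.0) / (60 − 0) = -0.001667
∂h/∂y = (80.5 − 79.0) / (105 − 0) = +0.01429
|∇h| = √(-0.001667² + 0.01429²) = 0.01439
Seepage velocity v = K·i/n = 0.31 × 0.01439 / 0.3 = 0.01487 m/day = 5.431 m/yr.

5.4 m/yr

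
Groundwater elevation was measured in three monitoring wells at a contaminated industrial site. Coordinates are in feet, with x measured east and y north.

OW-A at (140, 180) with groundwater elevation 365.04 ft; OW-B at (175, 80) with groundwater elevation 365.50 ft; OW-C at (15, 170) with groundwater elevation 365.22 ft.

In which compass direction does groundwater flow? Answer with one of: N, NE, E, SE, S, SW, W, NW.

Three-point gradient (reference OW-A): Δ to OW-B = (35, -100, +0.46), Δ to OW-C = (-125, -10, +0.18).
∂h/∂x = -0.001043, ∂h/∂y = -0.004965 (det = -12850).
Flow = −∇h = (+0.001043 east, +0.004965 north), which points north.

N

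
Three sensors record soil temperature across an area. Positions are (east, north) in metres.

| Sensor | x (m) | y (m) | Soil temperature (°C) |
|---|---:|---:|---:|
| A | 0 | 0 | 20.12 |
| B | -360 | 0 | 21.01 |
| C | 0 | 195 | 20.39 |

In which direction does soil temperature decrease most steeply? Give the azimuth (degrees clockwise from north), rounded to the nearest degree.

119°

∂T/∂x = (21.01 − 20.12) / (-360 − 0) = -0.002472
∂T/∂y = (20.39 − 20.12) / (195 − 0) = +0.001385
Steepest decrease is along −∇f: components (+0.002472 E, -0.001385 N).
Azimuth = atan2(+0.002472, -0.001385) = 119.3° ≈ 119°.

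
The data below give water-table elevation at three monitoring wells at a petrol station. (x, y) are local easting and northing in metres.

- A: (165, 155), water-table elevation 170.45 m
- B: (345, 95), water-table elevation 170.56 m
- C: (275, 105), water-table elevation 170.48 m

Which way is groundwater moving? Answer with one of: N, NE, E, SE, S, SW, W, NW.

With h = a·x + b·y + c and A as origin, the differences give:
  180·a + (-60)·b = +0.11
  110·a + (-50)·b = +0.03
Eliminate b (×(-50) and ×(-60), subtract): -2400·a = -3.700 → a = ∂h/∂x = +0.001542
Back-substitute: b = ∂h/∂y = +0.002792.
Flow = −∇h = (-0.001542 east, -0.002792 north), which points southwest.

SW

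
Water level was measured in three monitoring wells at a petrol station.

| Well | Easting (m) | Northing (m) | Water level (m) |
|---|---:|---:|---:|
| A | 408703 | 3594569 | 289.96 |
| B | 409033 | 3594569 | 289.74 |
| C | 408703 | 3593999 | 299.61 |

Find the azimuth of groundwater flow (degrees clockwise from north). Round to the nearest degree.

002°

∂h/∂x = (289.74 − 289.96) / (409033 − 408703) = -0.0006667
∂h/∂y = (299.61 − 289.96) / (3593999 − 3594569) = -0.01693
Flow direction (−∇h) has components (+0.0006667 E, +0.01693 N).
Azimuth = atan2(E, N) = atan2(+0.0006667, +0.01693) = 2.3° ≈ 002°.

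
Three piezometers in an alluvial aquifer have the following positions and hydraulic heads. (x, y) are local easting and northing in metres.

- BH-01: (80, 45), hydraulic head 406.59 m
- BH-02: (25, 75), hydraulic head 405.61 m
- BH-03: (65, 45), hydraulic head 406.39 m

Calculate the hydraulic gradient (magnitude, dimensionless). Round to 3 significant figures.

Taking BH-01 as reference: BH-02−BH-01 = (-55, 30, -0.98); BH-03−BH-01 = (-15, 0, -0.20).
Determinant of the coordinate differences = (-55)·0 − (-15)·30 = 450.
∂h/∂x = [(-0.98)·0 − (-0.20)·30] / 450 = +0.01333
∂h/∂y = [(-55)·(-0.20) − (-15)·(-0.98)] / 450 = -0.008222
|∇h| = √(0.01333² + -0.008222²) = 0.01566

0.0157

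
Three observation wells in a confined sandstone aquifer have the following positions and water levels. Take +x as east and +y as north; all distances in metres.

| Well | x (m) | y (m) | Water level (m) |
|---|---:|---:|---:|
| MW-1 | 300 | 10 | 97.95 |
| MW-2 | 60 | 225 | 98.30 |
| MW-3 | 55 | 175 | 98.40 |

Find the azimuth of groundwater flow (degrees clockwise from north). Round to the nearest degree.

060°

With h = a·x + b·y + c and MW-1 as origin, the differences give:
  (-240)·a + 215·b = +0.35
  (-245)·a + 165·b = +0.45
Eliminate b (×165 and ×215, subtract): 13075·a = -39.000 → a = ∂h/∂x = -0.002983
Back-substitute: b = ∂h/∂y = -0.001702.
Flow direction (−∇h) has components (+0.002983 E, +0.001702 N).
Azimuth = atan2(E, N) = atan2(+0.002983, +0.001702) = 60.3° ≈ 060°.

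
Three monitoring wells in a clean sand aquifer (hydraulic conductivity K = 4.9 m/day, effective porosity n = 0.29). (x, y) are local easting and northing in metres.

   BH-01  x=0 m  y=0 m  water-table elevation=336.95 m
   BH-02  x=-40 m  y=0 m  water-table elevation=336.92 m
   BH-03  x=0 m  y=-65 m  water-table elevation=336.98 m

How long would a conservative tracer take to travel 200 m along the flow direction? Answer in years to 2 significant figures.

∂h/∂x = (336.92 − 336.95) / (-40 − 0) = +0.0007500
∂h/∂y = (336.98 − 336.95) / (-65 − 0) = -0.0004615
|∇h| = √(0.0007500² + -0.0004615²) = 0.0008806
Seepage velocity v = K·i/n = 4.9 × 0.0008806 / 0.29 = 0.01488 m/day.
t = 200 / 0.01488 = 1.344e+04 days = 36.8 years.

37 years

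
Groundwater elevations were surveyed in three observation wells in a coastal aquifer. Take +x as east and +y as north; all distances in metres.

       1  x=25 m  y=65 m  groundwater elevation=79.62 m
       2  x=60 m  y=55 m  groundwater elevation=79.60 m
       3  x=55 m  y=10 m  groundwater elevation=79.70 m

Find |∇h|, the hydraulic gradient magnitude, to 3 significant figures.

Differences from 1: to 2 (Δx, Δy, Δh) = (35, -10, -0.02); to 3 = (30, -55, +0.08).
Determinant of the coordinate differences = 35·(-55) − 30·(-10) = -1625.
∂h/∂x = [(-0.02)·(-55) − (+0.08)·(-10)] / -1625 = -0.001169
∂h/∂y = [35·(+0.08) − 30·(-0.02)] / -1625 = -0.002092
|∇h| = √(-0.001169² + -0.002092²) = 0.002396

0.00240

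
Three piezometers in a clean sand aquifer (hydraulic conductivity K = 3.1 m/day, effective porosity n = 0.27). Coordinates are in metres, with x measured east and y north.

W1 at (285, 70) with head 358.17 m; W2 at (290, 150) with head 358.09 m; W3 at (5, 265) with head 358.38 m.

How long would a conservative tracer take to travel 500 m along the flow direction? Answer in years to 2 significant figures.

Three-point gradient (reference W1): Δ to W2 = (5, 80, -0.08), Δ to W3 = (-280, 195, +0.21).
∂h/∂x = -0.001386, ∂h/∂y = -0.0009134 (det = 23375).
|∇h| = √(-0.001386² + -0.0009134²) = 0.00166
Seepage velocity v = K·i/n = 3.1 × 0.00166 / 0.27 = 0.01906 m/day.
t = 500 / 0.01906 = 2.623e+04 days = 71.8 years.

72 years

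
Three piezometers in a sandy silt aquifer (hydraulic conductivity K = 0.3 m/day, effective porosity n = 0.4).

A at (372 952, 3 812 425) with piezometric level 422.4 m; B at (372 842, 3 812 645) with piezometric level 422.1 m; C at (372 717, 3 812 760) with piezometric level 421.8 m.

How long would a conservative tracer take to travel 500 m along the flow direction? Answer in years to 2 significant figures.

With h = a·x + b·y + c and A as origin, the differences give:
  (-110)·a + 220·b = -0.3
  (-235)·a + 335·b = -0.6
Eliminate b (×335 and ×220, subtract): 14850·a = 31.50 → a = ∂h/∂x = +0.002121
Back-substitute: b = ∂h/∂y = -0.0003030.
|∇h| = √(0.002121² + -0.0003030²) = 0.002143
Seepage velocity v = K·i/n = 0.3 × 0.002143 / 0.4 = 0.001607 m/day.
t = 500 / 0.001607 = 3.111e+05 days = 852 years.

850 years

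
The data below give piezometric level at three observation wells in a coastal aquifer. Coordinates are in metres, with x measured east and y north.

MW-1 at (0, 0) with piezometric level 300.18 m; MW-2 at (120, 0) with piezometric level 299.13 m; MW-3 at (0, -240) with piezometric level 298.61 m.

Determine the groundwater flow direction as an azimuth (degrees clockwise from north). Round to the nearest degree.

∂h/∂x = (299.13 − 300.18) / (120 − 0) = -0.008750
∂h/∂y = (298.61 − 300.18) / (-240 − 0) = +0.006542
Flow direction (−∇h) has components (+0.008750 E, -0.006542 N).
Azimuth = atan2(E, N) = atan2(+0.008750, -0.006542) = 126.8° ≈ 127°.

127°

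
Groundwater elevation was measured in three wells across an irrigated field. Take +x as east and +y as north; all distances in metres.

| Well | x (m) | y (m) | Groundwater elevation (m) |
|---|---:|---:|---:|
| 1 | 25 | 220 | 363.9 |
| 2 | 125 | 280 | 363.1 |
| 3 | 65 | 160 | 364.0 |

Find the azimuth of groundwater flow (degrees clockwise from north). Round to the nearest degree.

045°

With h = a·x + b·y + c and 1 as origin, the differences give:
  100·a + 60·b = -0.8
  40·a + (-60)·b = +0.1
Eliminate b (×(-60) and ×60, subtract): -8400·a = 42.00 → a = ∂h/∂x = -0.005000
Back-substitute: b = ∂h/∂y = -0.005000.
Flow direction (−∇h) has components (+0.005000 E, +0.005000 N).
Azimuth = atan2(E, N) = atan2(+0.005000, +0.005000) = 45.0° ≈ 045°.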